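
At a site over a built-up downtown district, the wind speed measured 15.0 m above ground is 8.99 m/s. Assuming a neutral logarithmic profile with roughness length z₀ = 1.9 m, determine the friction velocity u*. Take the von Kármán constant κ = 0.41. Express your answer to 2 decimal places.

u* ≈ 1.78 m/s

Log law: V(z) = (u*/κ) · ln(z/z₀) ⇒ u* = κ · V / ln(z/z₀)
u* = 0.41 × 8.99 / ln(15.0/1.9) = 0.41 × 8.99 / 2.0662
   = 3.6859 / 2.0662 = 1.7839 m/s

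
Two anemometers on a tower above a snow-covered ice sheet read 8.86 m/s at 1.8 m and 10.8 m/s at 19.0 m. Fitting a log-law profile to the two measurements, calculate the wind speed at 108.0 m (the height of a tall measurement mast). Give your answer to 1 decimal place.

Log law: V ∝ ln(z/z₀). From the pair, with r = V₁/V₂ = 0.82037,
ln z₀ = (ln z₁ − r·ln z₂)/(1 − r) = (0.5878 − 0.82037×2.9444)/0.17963 = -10.1751 → z₀ = 0.00003811 m
V₃ = V₁ · ln(z₃/z₀)/ln(z₁/z₀) = 8.86 × 14.8572/10.7629 = 12.2305 m/s

12.2 m/s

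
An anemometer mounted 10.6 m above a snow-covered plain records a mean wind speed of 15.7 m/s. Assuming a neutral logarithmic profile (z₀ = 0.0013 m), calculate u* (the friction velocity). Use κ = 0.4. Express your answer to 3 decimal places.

u* ≈ 0.697 m/s

Log law: V(z) = (u*/κ) · ln(z/z₀) ⇒ u* = κ · V / ln(z/z₀)
u* = 0.4 × 15.7 / ln(10.6/0.0013) = 0.4 × 15.7 / 9.0062
   = 6.2800 / 9.0062 = 0.6973 m/s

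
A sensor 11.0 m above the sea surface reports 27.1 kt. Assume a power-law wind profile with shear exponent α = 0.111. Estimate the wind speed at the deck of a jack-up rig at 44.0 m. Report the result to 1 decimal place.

Power-law profile: V₂ = V₁ · (z₂/z₁)^α
V₂ = 27.1 × (44.0/11.0)^0.111 = 27.1 × (4.0000)^0.111
    = 27.1 × 1.1663 = 31.6081 kt

31.6 kt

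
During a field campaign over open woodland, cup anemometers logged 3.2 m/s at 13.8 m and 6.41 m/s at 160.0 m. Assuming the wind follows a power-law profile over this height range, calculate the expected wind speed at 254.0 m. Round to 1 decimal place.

7.3 m/s

First find α: α = ln(V₂/V₁)/ln(z₂/z₁) = ln(6.41/3.2)/ln(160.0/13.8) = 0.69471/2.45051 = 0.2835
Extrapolate from 160.0 m to 254.0 m: V₃ = 6.41 × (254.0/160.0)^0.2835 = 6.41 × 1.1400 = 7.3073 m/s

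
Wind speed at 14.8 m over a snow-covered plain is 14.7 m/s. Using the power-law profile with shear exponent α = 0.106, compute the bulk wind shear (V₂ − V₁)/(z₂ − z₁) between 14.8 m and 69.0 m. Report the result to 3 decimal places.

Power law: V₂ = V₁ · (z₂/z₁)^α = 14.7 × (4.6622)^0.106 = 17.3056 m/s
ΔV/Δz = (17.3056 − 14.7)/(69.0 − 14.8) = 2.6056/54.2000 = 0.04807 m/s/m

0.048 m/s/m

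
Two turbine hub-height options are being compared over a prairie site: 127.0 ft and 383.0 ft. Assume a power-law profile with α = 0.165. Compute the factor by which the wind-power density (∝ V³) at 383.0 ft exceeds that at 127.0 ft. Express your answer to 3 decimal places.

1.727

Speed ratio: V_B/V_A = (z_B/z_A)^α = (383.0/127.0)^0.165 = (3.0157)^0.165 = 1.19978
Power-density ratio: P_B/P_A = (V_B/V_A)³ = (1.19978)³ = 1.72703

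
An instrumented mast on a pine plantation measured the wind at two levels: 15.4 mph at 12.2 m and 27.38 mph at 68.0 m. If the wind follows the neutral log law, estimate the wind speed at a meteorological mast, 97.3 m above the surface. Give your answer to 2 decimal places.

29.88 mph

Log law: V ∝ ln(z/z₀). From the pair, with r = V₁/V₂ = 0.56245,
ln z₀ = (ln z₁ − r·ln z₂)/(1 − r) = (2.5014 − 0.56245×4.2195)/0.43755 = 0.2929 → z₀ = 1.340 m
V₃ = V₁ · ln(z₃/z₀)/ln(z₁/z₀) = 15.4 × 4.2849/2.2085 = 29.8783 mph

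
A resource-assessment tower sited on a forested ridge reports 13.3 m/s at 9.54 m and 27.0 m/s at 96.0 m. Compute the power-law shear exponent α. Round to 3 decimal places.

α ≈ 0.307

Power law: V₂/V₁ = (z₂/z₁)^α ⇒ α = ln(V₂/V₁) / ln(z₂/z₁)
α = ln(27.0/13.3) / ln(96.0/9.54) = ln(2.0301) / ln(10.0629)
  = 0.70807 / 2.30885 = 0.30668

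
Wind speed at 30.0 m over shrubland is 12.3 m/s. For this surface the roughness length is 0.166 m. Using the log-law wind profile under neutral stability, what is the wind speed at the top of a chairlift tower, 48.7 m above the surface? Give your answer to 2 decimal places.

13.45 m/s

Log law: V(z) ∝ ln(z/z₀), so V₂/V₁ = ln(z₂/z₀) / ln(z₁/z₀).
ln(48.7/0.166) = 5.6814, ln(30.0/0.166) = 5.1970
V₂ = 12.3 × 5.6814/5.1970 = 12.3 × 1.0932 = 13.4467 m/s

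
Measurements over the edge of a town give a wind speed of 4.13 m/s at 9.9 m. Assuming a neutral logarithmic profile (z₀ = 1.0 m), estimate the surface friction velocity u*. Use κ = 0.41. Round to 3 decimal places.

Log law: V(z) = (u*/κ) · ln(z/z₀) ⇒ u* = κ · V / ln(z/z₀)
u* = 0.41 × 4.13 / ln(9.9/1.0) = 0.41 × 4.13 / 2.2925
   = 1.6933 / 2.2925 = 0.7386 m/s

u* ≈ 0.739 m/s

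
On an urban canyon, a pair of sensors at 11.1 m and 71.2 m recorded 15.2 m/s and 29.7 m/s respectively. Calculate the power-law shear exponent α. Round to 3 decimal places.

Power law: V₂/V₁ = (z₂/z₁)^α ⇒ α = ln(V₂/V₁) / ln(z₂/z₁)
α = ln(29.7/15.2) / ln(71.2/11.1) = ln(1.9539) / ln(6.4144)
  = 0.66985 / 1.85855 = 0.36042

α ≈ 0.360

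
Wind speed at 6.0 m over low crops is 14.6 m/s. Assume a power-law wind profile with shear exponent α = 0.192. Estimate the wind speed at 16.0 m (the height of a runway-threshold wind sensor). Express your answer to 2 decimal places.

Power-law profile: V₂ = V₁ · (z₂/z₁)^α
V₂ = 14.6 × (16.0/6.0)^0.192 = 14.6 × (2.6667)^0.192
    = 14.6 × 1.2072 = 17.6254 m/s

17.63 m/s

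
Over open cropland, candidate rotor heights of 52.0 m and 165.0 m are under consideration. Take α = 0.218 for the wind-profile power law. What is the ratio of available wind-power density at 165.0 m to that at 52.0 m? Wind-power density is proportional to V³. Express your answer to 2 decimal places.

Speed ratio: V_B/V_A = (z_B/z_A)^α = (165.0/52.0)^0.218 = (3.1731)^0.218 = 1.28624
Power-density ratio: P_B/P_A = (V_B/V_A)³ = (1.28624)³ = 2.12798

2.13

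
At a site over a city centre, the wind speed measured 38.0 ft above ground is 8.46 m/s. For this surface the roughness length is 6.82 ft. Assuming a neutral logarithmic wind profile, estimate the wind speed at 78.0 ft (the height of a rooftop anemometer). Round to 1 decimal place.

12.0 m/s

Log law: V(z) ∝ ln(z/z₀), so V₂/V₁ = ln(z₂/z₀) / ln(z₁/z₀).
ln(78.0/6.82) = 2.4368, ln(38.0/6.82) = 1.7177
V₂ = 8.46 × 2.4368/1.7177 = 8.46 × 1.4186 = 12.0018 m/s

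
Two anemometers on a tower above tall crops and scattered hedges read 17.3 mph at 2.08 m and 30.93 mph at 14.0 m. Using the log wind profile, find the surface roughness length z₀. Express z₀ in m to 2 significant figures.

Log law: V(z) ∝ ln(z/z₀). With r = V₁/V₂ = 17.3/30.93 = 0.55933,
r · ln(z₂/z₀) = ln(z₁/z₀) ⇒ ln z₀ = (ln z₁ − r·ln z₂)/(1 − r)
ln z₀ = (0.73237 − 0.55933×2.63906) / 0.44067 = -1.6877
z₀ = exp(-1.6877) = 0.1849 m

z₀ ≈ 0.18 m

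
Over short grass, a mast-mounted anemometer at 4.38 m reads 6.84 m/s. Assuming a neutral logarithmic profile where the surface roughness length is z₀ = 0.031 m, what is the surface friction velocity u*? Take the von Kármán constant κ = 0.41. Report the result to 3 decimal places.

Log law: V(z) = (u*/κ) · ln(z/z₀) ⇒ u* = κ · V / ln(z/z₀)
u* = 0.41 × 6.84 / ln(4.38/0.031) = 0.41 × 6.84 / 4.9508
   = 2.8044 / 4.9508 = 0.5665 m/s

u* ≈ 0.566 m/s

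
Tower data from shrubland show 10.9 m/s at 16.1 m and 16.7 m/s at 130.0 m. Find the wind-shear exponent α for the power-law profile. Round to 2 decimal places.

α ≈ 0.20

Power law: V₂/V₁ = (z₂/z₁)^α ⇒ α = ln(V₂/V₁) / ln(z₂/z₁)
α = ln(16.7/10.9) / ln(130.0/16.1) = ln(1.5321) / ln(8.0745)
  = 0.42665 / 2.08872 = 0.20426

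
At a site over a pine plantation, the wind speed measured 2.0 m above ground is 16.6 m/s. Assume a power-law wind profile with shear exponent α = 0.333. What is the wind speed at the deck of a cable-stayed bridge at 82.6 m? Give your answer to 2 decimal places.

Power-law profile: V₂ = V₁ · (z₂/z₁)^α
V₂ = 16.6 × (82.6/2.0)^0.333 = 16.6 × (41.3000)^0.333
    = 16.6 × 3.4523 = 57.3086 m/s

57.31 m/s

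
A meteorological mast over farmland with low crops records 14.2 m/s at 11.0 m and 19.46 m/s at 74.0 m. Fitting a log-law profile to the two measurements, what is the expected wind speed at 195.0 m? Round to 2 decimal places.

22.13 m/s

Log law: V ∝ ln(z/z₀). From the pair, with r = V₁/V₂ = 0.72970,
ln z₀ = (ln z₁ − r·ln z₂)/(1 − r) = (2.3979 − 0.72970×4.3041)/0.27030 = -2.7480 → z₀ = 0.06405 m
V₃ = V₁ · ln(z₃/z₀)/ln(z₁/z₀) = 14.2 × 8.0210/5.1459 = 22.1337 m/s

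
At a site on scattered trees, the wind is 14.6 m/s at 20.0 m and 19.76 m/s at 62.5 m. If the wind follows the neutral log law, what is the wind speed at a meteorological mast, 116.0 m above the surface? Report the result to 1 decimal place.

Log law: V ∝ ln(z/z₀). From the pair, with r = V₁/V₂ = 0.73887,
ln z₀ = (ln z₁ − r·ln z₂)/(1 − r) = (2.9957 − 0.73887×4.1352)/0.26113 = -0.2282 → z₀ = 0.7959 m
V₃ = V₁ · ln(z₃/z₀)/ln(z₁/z₀) = 14.6 × 4.9818/3.2240 = 22.5606 m/s

22.6 m/s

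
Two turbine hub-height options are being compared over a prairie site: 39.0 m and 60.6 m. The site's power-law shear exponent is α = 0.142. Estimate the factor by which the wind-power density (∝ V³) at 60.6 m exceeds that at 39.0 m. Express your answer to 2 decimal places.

1.21

Speed ratio: V_B/V_A = (z_B/z_A)^α = (60.6/39.0)^0.142 = (1.5538)^0.142 = 1.06458
Power-density ratio: P_B/P_A = (V_B/V_A)³ = (1.06458)³ = 1.20653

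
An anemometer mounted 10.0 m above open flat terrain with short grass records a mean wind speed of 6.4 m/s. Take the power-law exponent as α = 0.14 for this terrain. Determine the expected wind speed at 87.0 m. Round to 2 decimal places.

8.66 m/s

Power-law profile: V₂ = V₁ · (z₂/z₁)^α
V₂ = 6.4 × (87.0/10.0)^0.14 = 6.4 × (8.7000)^0.14
    = 6.4 × 1.3537 = 8.6639 m/s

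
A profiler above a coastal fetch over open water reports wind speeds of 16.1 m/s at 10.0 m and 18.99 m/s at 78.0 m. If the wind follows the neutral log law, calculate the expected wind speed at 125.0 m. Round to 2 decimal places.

19.65 m/s

Log law: V ∝ ln(z/z₀). From the pair, with r = V₁/V₂ = 0.84781,
ln z₀ = (ln z₁ − r·ln z₂)/(1 − r) = (2.3026 − 0.84781×4.3567)/0.15219 = -9.1408 → z₀ = 0.0001072 m
V₃ = V₁ · ln(z₃/z₀)/ln(z₁/z₀) = 16.1 × 13.9691/11.4434 = 19.6535 m/s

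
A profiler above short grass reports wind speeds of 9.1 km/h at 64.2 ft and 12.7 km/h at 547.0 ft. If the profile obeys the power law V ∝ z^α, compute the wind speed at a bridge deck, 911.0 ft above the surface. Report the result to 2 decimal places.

First find α: α = ln(V₂/V₁)/ln(z₂/z₁) = ln(12.7/9.1)/ln(547.0/64.2) = 0.33333/2.14245 = 0.1556
Extrapolate from 547.0 ft to 911.0 ft: V₃ = 12.7 × (911.0/547.0)^0.1556 = 12.7 × 1.0826 = 13.7490 km/h

13.75 km/h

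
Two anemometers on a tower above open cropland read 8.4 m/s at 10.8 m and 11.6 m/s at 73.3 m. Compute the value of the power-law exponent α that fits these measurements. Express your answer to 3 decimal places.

α ≈ 0.169

Power law: V₂/V₁ = (z₂/z₁)^α ⇒ α = ln(V₂/V₁) / ln(z₂/z₁)
α = ln(11.6/8.4) / ln(73.3/10.8) = ln(1.3810) / ln(6.7870)
  = 0.32277 / 1.91501 = 0.16855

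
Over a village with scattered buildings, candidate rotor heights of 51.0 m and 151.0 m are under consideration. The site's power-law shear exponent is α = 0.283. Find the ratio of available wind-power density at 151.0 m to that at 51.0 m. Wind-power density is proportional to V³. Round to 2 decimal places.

Speed ratio: V_B/V_A = (z_B/z_A)^α = (151.0/51.0)^0.283 = (2.9608)^0.283 = 1.35959
Power-density ratio: P_B/P_A = (V_B/V_A)³ = (1.35959)³ = 2.51318

2.51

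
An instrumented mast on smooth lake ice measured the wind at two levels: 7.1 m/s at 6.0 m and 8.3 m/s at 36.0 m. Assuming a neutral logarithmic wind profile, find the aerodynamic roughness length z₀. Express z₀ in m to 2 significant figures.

z₀ ≈ 0.00015 m

Log law: V(z) ∝ ln(z/z₀). With r = V₁/V₂ = 7.1/8.3 = 0.85542,
r · ln(z₂/z₀) = ln(z₁/z₀) ⇒ ln z₀ = (ln z₁ − r·ln z₂)/(1 − r)
ln z₀ = (1.79176 − 0.85542×3.58352) / 0.14458 = -8.8095
z₀ = exp(-8.8095) = 0.0001493 m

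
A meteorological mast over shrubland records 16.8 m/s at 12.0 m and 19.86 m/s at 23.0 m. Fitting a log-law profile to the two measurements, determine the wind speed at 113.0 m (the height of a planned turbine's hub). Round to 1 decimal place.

Log law: V ∝ ln(z/z₀). From the pair, with r = V₁/V₂ = 0.84592,
ln z₀ = (ln z₁ − r·ln z₂)/(1 − r) = (2.4849 − 0.84592×3.1355)/0.15408 = -1.0869 → z₀ = 0.3372 m
V₃ = V₁ · ln(z₃/z₀)/ln(z₁/z₀) = 16.8 × 5.8143/3.5719 = 27.3474 m/s

27.3 m/s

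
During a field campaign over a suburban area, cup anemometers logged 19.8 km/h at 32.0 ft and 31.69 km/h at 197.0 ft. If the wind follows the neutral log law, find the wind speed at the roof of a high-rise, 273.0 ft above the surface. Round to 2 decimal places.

33.82 km/h

Log law: V ∝ ln(z/z₀). From the pair, with r = V₁/V₂ = 0.62480,
ln z₀ = (ln z₁ − r·ln z₂)/(1 − r) = (3.4657 − 0.62480×5.2832)/0.37520 = 0.4392 → z₀ = 1.551 ft
V₃ = V₁ · ln(z₃/z₀)/ln(z₁/z₀) = 19.8 × 5.1703/3.0266 = 33.8245 km/h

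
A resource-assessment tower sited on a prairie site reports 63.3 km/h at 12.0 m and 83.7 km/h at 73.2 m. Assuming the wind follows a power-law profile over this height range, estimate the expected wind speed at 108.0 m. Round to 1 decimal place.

First find α: α = ln(V₂/V₁)/ln(z₂/z₁) = ln(83.7/63.3)/ln(73.2/12.0) = 0.27935/1.80829 = 0.1545
Extrapolate from 73.2 m to 108.0 m: V₃ = 83.7 × (108.0/73.2)^0.1545 = 83.7 × 1.0619 = 88.8833 km/h

88.9 km/h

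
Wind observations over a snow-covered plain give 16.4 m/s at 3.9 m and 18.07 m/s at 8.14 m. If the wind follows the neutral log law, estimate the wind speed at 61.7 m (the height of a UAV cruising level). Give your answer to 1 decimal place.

22.7 m/s

Log law: V ∝ ln(z/z₀). From the pair, with r = V₁/V₂ = 0.90758,
ln z₀ = (ln z₁ − r·ln z₂)/(1 − r) = (1.3610 − 0.90758×2.0968)/0.09242 = -5.8650 → z₀ = 0.002837 m
V₃ = V₁ · ln(z₃/z₀)/ln(z₁/z₀) = 16.4 × 9.9873/7.2260 = 22.6671 m/s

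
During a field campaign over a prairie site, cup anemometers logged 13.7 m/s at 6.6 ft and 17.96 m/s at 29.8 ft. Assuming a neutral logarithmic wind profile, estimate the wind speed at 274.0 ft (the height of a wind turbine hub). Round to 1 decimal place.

24.2 m/s

Log law: V ∝ ln(z/z₀). From the pair, with r = V₁/V₂ = 0.76281,
ln z₀ = (ln z₁ − r·ln z₂)/(1 − r) = (1.8871 − 0.76281×3.3945)/0.23719 = -2.9608 → z₀ = 0.05178 ft
V₃ = V₁ · ln(z₃/z₀)/ln(z₁/z₀) = 13.7 × 8.5739/4.8479 = 24.2298 m/s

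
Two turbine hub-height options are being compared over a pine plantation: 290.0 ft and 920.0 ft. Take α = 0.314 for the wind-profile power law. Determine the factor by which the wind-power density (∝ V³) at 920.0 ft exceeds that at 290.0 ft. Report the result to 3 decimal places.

Speed ratio: V_B/V_A = (z_B/z_A)^α = (920.0/290.0)^0.314 = (3.1724)^0.314 = 1.43693
Power-density ratio: P_B/P_A = (V_B/V_A)³ = (1.43693)³ = 2.96694

2.967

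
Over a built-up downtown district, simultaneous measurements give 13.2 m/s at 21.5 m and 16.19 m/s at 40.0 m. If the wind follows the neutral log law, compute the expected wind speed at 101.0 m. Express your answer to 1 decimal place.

20.7 m/s

Log law: V ∝ ln(z/z₀). From the pair, with r = V₁/V₂ = 0.81532,
ln z₀ = (ln z₁ − r·ln z₂)/(1 − r) = (3.0681 − 0.81532×3.6889)/0.18468 = 0.3273 → z₀ = 1.387 m
V₃ = V₁ · ln(z₃/z₀)/ln(z₁/z₀) = 13.2 × 4.2878/2.7408 = 20.6509 m/s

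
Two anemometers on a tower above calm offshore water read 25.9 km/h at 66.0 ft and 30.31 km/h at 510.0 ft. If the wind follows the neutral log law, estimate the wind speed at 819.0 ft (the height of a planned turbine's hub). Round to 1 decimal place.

31.3 km/h

Log law: V ∝ ln(z/z₀). From the pair, with r = V₁/V₂ = 0.85450,
ln z₀ = (ln z₁ − r·ln z₂)/(1 − r) = (4.1897 − 0.85450×6.2344)/0.14550 = -7.8192 → z₀ = 0.0004019 ft
V₃ = V₁ · ln(z₃/z₀)/ln(z₁/z₀) = 25.9 × 14.5273/12.0089 = 31.3316 km/h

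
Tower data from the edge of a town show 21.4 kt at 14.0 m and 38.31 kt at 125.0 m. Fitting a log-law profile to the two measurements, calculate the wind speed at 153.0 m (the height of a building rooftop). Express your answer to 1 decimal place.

Log law: V ∝ ln(z/z₀). From the pair, with r = V₁/V₂ = 0.55860,
ln z₀ = (ln z₁ − r·ln z₂)/(1 − r) = (2.6391 − 0.55860×4.8283)/0.44140 = -0.1315 → z₀ = 0.8768 m
V₃ = V₁ · ln(z₃/z₀)/ln(z₁/z₀) = 21.4 × 5.1619/2.7706 = 39.8712 kt

39.9 kt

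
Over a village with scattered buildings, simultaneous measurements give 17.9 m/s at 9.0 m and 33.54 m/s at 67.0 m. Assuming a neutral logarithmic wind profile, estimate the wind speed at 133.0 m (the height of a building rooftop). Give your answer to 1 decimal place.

38.9 m/s

Log law: V ∝ ln(z/z₀). From the pair, with r = V₁/V₂ = 0.53369,
ln z₀ = (ln z₁ − r·ln z₂)/(1 − r) = (2.1972 − 0.53369×4.2047)/0.46631 = -0.1003 → z₀ = 0.9045 m
V₃ = V₁ · ln(z₃/z₀)/ln(z₁/z₀) = 17.9 × 4.9907/2.2975 = 38.8819 m/s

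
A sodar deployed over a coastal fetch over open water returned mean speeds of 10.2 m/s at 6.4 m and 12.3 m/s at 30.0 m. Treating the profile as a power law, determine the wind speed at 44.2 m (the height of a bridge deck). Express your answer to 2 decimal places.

First find α: α = ln(V₂/V₁)/ln(z₂/z₁) = ln(12.3/10.2)/ln(30.0/6.4) = 0.18721/1.54490 = 0.1212
Extrapolate from 30.0 m to 44.2 m: V₃ = 12.3 × (44.2/30.0)^0.1212 = 12.3 × 1.0481 = 12.8914 m/s

12.89 m/s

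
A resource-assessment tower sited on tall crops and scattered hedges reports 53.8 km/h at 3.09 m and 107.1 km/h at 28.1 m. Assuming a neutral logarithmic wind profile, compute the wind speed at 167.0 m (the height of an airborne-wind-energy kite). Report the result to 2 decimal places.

150.13 km/h

Log law: V ∝ ln(z/z₀). From the pair, with r = V₁/V₂ = 0.50233,
ln z₀ = (ln z₁ − r·ln z₂)/(1 − r) = (1.1282 − 0.50233×3.3358)/0.49767 = -1.1001 → z₀ = 0.3328 m
V₃ = V₁ · ln(z₃/z₀)/ln(z₁/z₀) = 53.8 × 6.2181/2.2283 = 150.1298 km/h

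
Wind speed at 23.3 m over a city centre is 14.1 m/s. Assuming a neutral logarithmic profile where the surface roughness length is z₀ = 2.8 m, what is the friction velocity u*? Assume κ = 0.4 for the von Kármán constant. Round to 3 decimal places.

Log law: V(z) = (u*/κ) · ln(z/z₀) ⇒ u* = κ · V / ln(z/z₀)
u* = 0.4 × 14.1 / ln(23.3/2.8) = 0.4 × 14.1 / 2.1188
   = 5.6400 / 2.1188 = 2.6618 m/s

u* ≈ 2.662 m/s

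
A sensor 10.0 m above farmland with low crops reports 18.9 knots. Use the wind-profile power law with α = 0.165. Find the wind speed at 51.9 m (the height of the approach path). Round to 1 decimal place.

Power-law profile: V₂ = V₁ · (z₂/z₁)^α
V₂ = 18.9 × (51.9/10.0)^0.165 = 18.9 × (5.1900)^0.165
    = 18.9 × 1.3122 = 24.8007 knots

24.8 knots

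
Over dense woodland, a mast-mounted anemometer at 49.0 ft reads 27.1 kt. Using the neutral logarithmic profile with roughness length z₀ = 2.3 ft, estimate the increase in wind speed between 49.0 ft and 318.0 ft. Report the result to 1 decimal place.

Log law: V₂ = V₁ · ln(z₂/z₀)/ln(z₁/z₀) = 27.1 × 4.9291/3.0589 = 43.6691 kt
ΔV = 43.6691 − 27.1 = 16.5691 kt

16.6 kt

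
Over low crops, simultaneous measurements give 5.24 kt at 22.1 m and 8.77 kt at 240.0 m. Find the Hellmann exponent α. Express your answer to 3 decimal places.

Power law: V₂/V₁ = (z₂/z₁)^α ⇒ α = ln(V₂/V₁) / ln(z₂/z₁)
α = ln(8.77/5.24) / ln(240.0/22.1) = ln(1.6737) / ln(10.8597)
  = 0.51502 / 2.38506 = 0.21593

α ≈ 0.216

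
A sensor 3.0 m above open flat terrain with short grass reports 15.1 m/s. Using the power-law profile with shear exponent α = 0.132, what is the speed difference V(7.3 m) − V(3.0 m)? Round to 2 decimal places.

Power law: V₂ = V₁ · (z₂/z₁)^α = 15.1 × (2.4333)^0.132 = 16.9807 m/s
ΔV = 16.9807 − 15.1 = 1.8807 m/s

1.88 m/s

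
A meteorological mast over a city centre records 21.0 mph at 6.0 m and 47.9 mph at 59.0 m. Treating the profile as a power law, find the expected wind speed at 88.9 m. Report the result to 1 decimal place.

55.5 mph

First find α: α = ln(V₂/V₁)/ln(z₂/z₁) = ln(47.9/21.0)/ln(59.0/6.0) = 0.82459/2.28578 = 0.3607
Extrapolate from 59.0 m to 88.9 m: V₃ = 47.9 × (88.9/59.0)^0.3607 = 47.9 × 1.1594 = 55.5350 mph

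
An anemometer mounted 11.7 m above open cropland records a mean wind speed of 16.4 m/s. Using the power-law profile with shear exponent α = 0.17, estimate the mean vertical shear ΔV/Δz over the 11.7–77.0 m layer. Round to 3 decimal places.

Power law: V₂ = V₁ · (z₂/z₁)^α = 16.4 × (6.5812)^0.17 = 22.5921 m/s
ΔV/Δz = (22.5921 − 16.4)/(77.0 − 11.7) = 6.1921/65.3000 = 0.09482 m/s/m

0.095 m/s/m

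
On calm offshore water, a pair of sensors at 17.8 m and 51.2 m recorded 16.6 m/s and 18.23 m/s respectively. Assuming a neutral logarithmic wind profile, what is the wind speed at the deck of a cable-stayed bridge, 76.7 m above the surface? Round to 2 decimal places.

Log law: V ∝ ln(z/z₀). From the pair, with r = V₁/V₂ = 0.91059,
ln z₀ = (ln z₁ − r·ln z₂)/(1 − r) = (2.8792 − 0.91059×3.9357)/0.08941 = -7.8807 → z₀ = 0.0003780 m
V₃ = V₁ · ln(z₃/z₀)/ln(z₁/z₀) = 16.6 × 12.2206/10.7599 = 18.8535 m/s

18.85 m/s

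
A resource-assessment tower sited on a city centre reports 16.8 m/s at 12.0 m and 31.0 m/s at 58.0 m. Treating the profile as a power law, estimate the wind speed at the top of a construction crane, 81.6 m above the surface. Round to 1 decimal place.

First find α: α = ln(V₂/V₁)/ln(z₂/z₁) = ln(31.0/16.8)/ln(58.0/12.0) = 0.61261/1.57554 = 0.3888
Extrapolate from 58.0 m to 81.6 m: V₃ = 31.0 × (81.6/58.0)^0.3888 = 31.0 × 1.1420 = 35.4005 m/s

35.4 m/s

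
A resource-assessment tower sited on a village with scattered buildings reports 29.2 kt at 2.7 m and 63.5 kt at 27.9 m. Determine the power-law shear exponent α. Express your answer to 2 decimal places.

α ≈ 0.33

Power law: V₂/V₁ = (z₂/z₁)^α ⇒ α = ln(V₂/V₁) / ln(z₂/z₁)
α = ln(63.5/29.2) / ln(27.9/2.7) = ln(2.1747) / ln(10.3333)
  = 0.77687 / 2.33537 = 0.33265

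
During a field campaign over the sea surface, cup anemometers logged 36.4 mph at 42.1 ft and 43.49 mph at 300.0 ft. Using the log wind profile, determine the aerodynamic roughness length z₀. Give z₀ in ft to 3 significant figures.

z₀ ≈ 0.00176 ft

Log law: V(z) ∝ ln(z/z₀). With r = V₁/V₂ = 36.4/43.49 = 0.83697,
r · ln(z₂/z₀) = ln(z₁/z₀) ⇒ ln z₀ = (ln z₁ − r·ln z₂)/(1 − r)
ln z₀ = (3.74005 − 0.83697×5.70378) / 0.16303 = -6.3417
z₀ = exp(-6.3417) = 0.001761 ft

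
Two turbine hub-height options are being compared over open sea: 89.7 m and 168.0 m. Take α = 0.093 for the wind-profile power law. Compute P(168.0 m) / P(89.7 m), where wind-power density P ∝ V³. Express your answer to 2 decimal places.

1.19

Speed ratio: V_B/V_A = (z_B/z_A)^α = (168.0/89.7)^0.093 = (1.8729)^0.093 = 1.06009
Power-density ratio: P_B/P_A = (V_B/V_A)³ = (1.06009)³ = 1.19133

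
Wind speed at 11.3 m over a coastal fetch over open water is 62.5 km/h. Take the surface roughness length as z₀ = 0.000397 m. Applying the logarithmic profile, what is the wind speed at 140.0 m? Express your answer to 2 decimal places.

77.84 km/h

Log law: V(z) ∝ ln(z/z₀), so V₂/V₁ = ln(z₂/z₀) / ln(z₁/z₀).
ln(140.0/0.000397) = 12.7732, ln(11.3/0.000397) = 10.2564
V₂ = 62.5 × 12.7732/10.2564 = 62.5 × 1.2454 = 77.8370 km/h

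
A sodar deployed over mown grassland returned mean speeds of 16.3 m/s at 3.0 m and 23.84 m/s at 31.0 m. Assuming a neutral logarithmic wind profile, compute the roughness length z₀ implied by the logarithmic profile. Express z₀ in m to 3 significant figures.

Log law: V(z) ∝ ln(z/z₀). With r = V₁/V₂ = 16.3/23.84 = 0.68372,
r · ln(z₂/z₀) = ln(z₁/z₀) ⇒ ln z₀ = (ln z₁ − r·ln z₂)/(1 − r)
ln z₀ = (1.09861 − 0.68372×3.43399) / 0.31628 = -3.9500
z₀ = exp(-3.9500) = 0.01925 m

z₀ ≈ 0.0193 m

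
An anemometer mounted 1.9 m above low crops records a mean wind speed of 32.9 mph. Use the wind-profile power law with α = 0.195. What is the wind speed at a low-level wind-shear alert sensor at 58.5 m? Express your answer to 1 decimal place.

Power-law profile: V₂ = V₁ · (z₂/z₁)^α
V₂ = 32.9 × (58.5/1.9)^0.195 = 32.9 × (30.7895)^0.195
    = 32.9 × 1.9509 = 64.1851 mph

64.2 mph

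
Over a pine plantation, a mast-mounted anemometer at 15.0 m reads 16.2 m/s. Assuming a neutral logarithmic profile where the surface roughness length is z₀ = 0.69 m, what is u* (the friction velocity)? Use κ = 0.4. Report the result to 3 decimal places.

Log law: V(z) = (u*/κ) · ln(z/z₀) ⇒ u* = κ · V / ln(z/z₀)
u* = 0.4 × 16.2 / ln(15.0/0.69) = 0.4 × 16.2 / 3.0791
   = 6.4800 / 3.0791 = 2.1045 m/s

u* ≈ 2.105 m/s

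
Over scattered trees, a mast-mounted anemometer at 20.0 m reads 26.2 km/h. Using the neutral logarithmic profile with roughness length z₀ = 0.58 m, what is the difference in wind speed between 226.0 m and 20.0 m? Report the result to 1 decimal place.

17.9 km/h

Log law: V₂ = V₁ · ln(z₂/z₀)/ln(z₁/z₀) = 26.2 × 5.9653/3.5405 = 44.1440 km/h
ΔV = 44.1440 − 26.2 = 17.9440 km/h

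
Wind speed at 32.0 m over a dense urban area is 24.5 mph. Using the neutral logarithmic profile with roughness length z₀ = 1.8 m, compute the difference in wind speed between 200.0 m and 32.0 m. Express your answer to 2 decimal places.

Log law: V₂ = V₁ · ln(z₂/z₀)/ln(z₁/z₀) = 24.5 × 4.7105/2.8779 = 40.1008 mph
ΔV = 40.1008 − 24.5 = 15.6008 mph

15.60 mph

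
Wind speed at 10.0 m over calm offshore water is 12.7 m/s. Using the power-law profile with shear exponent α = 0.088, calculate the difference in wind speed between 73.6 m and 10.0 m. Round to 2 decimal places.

2.44 m/s

Power law: V₂ = V₁ · (z₂/z₁)^α = 12.7 × (7.3600)^0.088 = 15.1387 m/s
ΔV = 15.1387 − 12.7 = 2.4387 m/s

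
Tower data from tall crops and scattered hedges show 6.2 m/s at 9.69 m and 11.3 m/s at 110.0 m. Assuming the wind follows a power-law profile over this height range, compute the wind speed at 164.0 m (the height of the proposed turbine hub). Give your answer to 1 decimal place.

12.5 m/s

First find α: α = ln(V₂/V₁)/ln(z₂/z₁) = ln(11.3/6.2)/ln(110.0/9.69) = 0.60025/2.42939 = 0.2471
Extrapolate from 110.0 m to 164.0 m: V₃ = 11.3 × (164.0/110.0)^0.2471 = 11.3 × 1.1037 = 12.4720 m/s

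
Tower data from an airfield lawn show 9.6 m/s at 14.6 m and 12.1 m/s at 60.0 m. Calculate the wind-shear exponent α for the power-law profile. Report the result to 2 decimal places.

Power law: V₂/V₁ = (z₂/z₁)^α ⇒ α = ln(V₂/V₁) / ln(z₂/z₁)
α = ln(12.1/9.6) / ln(60.0/14.6) = ln(1.2604) / ln(4.1096)
  = 0.23144 / 1.41332 = 0.16376

α ≈ 0.16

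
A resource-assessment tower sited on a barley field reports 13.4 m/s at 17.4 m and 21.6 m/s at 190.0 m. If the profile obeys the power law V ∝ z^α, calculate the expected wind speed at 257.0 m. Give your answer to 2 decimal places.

22.94 m/s

First find α: α = ln(V₂/V₁)/ln(z₂/z₁) = ln(21.6/13.4)/ln(190.0/17.4) = 0.47744/2.39055 = 0.1997
Extrapolate from 190.0 m to 257.0 m: V₃ = 21.6 × (257.0/190.0)^0.1997 = 21.6 × 1.0622 = 22.9431 m/s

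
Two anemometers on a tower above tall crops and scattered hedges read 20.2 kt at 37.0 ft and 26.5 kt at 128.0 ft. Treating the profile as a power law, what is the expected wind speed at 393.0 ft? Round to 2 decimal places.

33.87 kt

First find α: α = ln(V₂/V₁)/ln(z₂/z₁) = ln(26.5/20.2)/ln(128.0/37.0) = 0.27146/1.24111 = 0.2187
Extrapolate from 128.0 ft to 393.0 ft: V₃ = 26.5 × (393.0/128.0)^0.2187 = 26.5 × 1.2781 = 33.8692 kt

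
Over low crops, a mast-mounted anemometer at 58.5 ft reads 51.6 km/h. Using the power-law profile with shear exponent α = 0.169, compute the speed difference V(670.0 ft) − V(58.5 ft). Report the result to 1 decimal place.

Power law: V₂ = V₁ · (z₂/z₁)^α = 51.6 × (11.4530)^0.169 = 77.9125 km/h
ΔV = 77.9125 − 51.6 = 26.3125 km/h

26.3 km/h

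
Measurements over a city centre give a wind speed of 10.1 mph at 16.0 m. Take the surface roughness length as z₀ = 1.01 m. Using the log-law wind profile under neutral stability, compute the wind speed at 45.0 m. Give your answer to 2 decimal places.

Log law: V(z) ∝ ln(z/z₀), so V₂/V₁ = ln(z₂/z₀) / ln(z₁/z₀).
ln(45.0/1.01) = 3.7967, ln(16.0/1.01) = 2.7626
V₂ = 10.1 × 3.7967/2.7626 = 10.1 × 1.3743 = 13.8805 mph

13.88 mph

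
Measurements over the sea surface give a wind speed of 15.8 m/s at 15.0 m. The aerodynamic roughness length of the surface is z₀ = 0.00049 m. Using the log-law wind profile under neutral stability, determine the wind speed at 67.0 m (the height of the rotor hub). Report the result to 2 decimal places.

Log law: V(z) ∝ ln(z/z₀), so V₂/V₁ = ln(z₂/z₀) / ln(z₁/z₀).
ln(67.0/0.00049) = 11.8258, ln(15.0/0.00049) = 10.3292
V₂ = 15.8 × 11.8258/10.3292 = 15.8 × 1.1449 = 18.0893 m/s

18.09 m/s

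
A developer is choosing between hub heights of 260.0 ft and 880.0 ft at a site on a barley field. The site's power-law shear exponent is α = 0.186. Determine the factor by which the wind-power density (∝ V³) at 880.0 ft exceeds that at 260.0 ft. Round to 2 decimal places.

1.97

Speed ratio: V_B/V_A = (z_B/z_A)^α = (880.0/260.0)^0.186 = (3.3846)^0.186 = 1.25455
Power-density ratio: P_B/P_A = (V_B/V_A)³ = (1.25455)³ = 1.97454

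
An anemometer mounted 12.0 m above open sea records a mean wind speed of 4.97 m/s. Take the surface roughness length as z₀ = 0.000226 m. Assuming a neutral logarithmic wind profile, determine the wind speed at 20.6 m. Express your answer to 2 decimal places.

Log law: V(z) ∝ ln(z/z₀), so V₂/V₁ = ln(z₂/z₀) / ln(z₁/z₀).
ln(20.6/0.000226) = 11.4203, ln(12.0/0.000226) = 10.8799
V₂ = 4.97 × 11.4203/10.8799 = 4.97 × 1.0497 = 5.2169 m/s

5.22 m/s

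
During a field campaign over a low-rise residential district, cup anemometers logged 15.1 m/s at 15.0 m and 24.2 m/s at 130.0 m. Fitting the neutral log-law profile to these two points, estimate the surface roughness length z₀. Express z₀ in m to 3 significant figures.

Log law: V(z) ∝ ln(z/z₀). With r = V₁/V₂ = 15.1/24.2 = 0.62397,
r · ln(z₂/z₀) = ln(z₁/z₀) ⇒ ln z₀ = (ln z₁ − r·ln z₂)/(1 − r)
ln z₀ = (2.70805 − 0.62397×4.86753) / 0.37603 = -0.8753
z₀ = exp(-0.8753) = 0.4167 m

z₀ ≈ 0.417 m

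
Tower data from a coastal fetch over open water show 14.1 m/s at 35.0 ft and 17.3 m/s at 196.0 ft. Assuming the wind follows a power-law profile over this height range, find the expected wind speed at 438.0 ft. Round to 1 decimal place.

19.0 m/s

First find α: α = ln(V₂/V₁)/ln(z₂/z₁) = ln(17.3/14.1)/ln(196.0/35.0) = 0.20453/1.72277 = 0.1187
Extrapolate from 196.0 ft to 438.0 ft: V₃ = 17.3 × (438.0/196.0)^0.1187 = 17.3 × 1.1002 = 19.0330 m/s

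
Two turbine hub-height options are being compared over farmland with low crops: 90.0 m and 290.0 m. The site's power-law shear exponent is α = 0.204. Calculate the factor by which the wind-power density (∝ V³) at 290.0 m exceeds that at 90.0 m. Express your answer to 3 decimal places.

2.046

Speed ratio: V_B/V_A = (z_B/z_A)^α = (290.0/90.0)^0.204 = (3.2222)^0.204 = 1.26959
Power-density ratio: P_B/P_A = (V_B/V_A)³ = (1.26959)³ = 2.04640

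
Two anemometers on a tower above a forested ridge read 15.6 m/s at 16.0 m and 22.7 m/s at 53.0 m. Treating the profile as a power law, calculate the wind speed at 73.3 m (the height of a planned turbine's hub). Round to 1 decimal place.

First find α: α = ln(V₂/V₁)/ln(z₂/z₁) = ln(22.7/15.6)/ln(53.0/16.0) = 0.37509/1.19770 = 0.3132
Extrapolate from 53.0 m to 73.3 m: V₃ = 22.7 × (73.3/53.0)^0.3132 = 22.7 × 1.1069 = 25.1264 m/s

25.1 m/s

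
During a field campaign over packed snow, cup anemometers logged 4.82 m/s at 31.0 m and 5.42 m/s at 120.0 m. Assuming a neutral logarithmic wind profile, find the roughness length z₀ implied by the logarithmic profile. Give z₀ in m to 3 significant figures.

Log law: V(z) ∝ ln(z/z₀). With r = V₁/V₂ = 4.82/5.42 = 0.88930,
r · ln(z₂/z₀) = ln(z₁/z₀) ⇒ ln z₀ = (ln z₁ − r·ln z₂)/(1 − r)
ln z₀ = (3.43399 − 0.88930×4.78749) / 0.11070 = -7.4392
z₀ = exp(-7.4392) = 0.0005878 m

z₀ ≈ 0.000588 m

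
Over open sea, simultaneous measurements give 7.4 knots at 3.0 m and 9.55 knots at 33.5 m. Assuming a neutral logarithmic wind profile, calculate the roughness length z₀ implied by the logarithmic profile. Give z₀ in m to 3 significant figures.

Log law: V(z) ∝ ln(z/z₀). With r = V₁/V₂ = 7.4/9.55 = 0.77487,
r · ln(z₂/z₀) = ln(z₁/z₀) ⇒ ln z₀ = (ln z₁ − r·ln z₂)/(1 − r)
ln z₀ = (1.09861 − 0.77487×3.51155) / 0.22513 = -7.2064
z₀ = exp(-7.2064) = 0.0007418 m

z₀ ≈ 0.000742 m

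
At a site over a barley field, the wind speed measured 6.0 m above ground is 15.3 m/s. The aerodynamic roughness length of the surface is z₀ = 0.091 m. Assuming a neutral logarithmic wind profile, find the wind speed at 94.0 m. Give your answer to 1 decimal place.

25.4 m/s

Log law: V(z) ∝ ln(z/z₀), so V₂/V₁ = ln(z₂/z₀) / ln(z₁/z₀).
ln(94.0/0.091) = 6.9402, ln(6.0/0.091) = 4.1887
V₂ = 15.3 × 6.9402/4.1887 = 15.3 × 1.6569 = 25.3506 m/s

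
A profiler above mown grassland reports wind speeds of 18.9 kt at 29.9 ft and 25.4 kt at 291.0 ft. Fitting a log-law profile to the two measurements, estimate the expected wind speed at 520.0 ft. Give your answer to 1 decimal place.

Log law: V ∝ ln(z/z₀). From the pair, with r = V₁/V₂ = 0.74409,
ln z₀ = (ln z₁ − r·ln z₂)/(1 − r) = (3.3979 − 0.74409×5.6733)/0.25591 = -3.2185 → z₀ = 0.04002 ft
V₃ = V₁ · ln(z₃/z₀)/ln(z₁/z₀) = 18.9 × 9.4723/6.6164 = 27.0582 kt

27.1 kt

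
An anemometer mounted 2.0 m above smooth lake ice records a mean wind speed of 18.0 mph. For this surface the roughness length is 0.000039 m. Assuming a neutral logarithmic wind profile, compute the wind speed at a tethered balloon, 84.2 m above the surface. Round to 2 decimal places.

Log law: V(z) ∝ ln(z/z₀), so V₂/V₁ = ln(z₂/z₀) / ln(z₁/z₀).
ln(84.2/0.000039) = 14.5851, ln(2.0/0.000039) = 10.8451
V₂ = 18.0 × 14.5851/10.8451 = 18.0 × 1.3449 = 24.2075 mph

24.21 mph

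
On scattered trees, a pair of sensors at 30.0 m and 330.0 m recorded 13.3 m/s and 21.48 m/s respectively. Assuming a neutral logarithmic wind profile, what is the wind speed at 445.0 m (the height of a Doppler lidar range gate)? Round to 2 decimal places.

Log law: V ∝ ln(z/z₀). From the pair, with r = V₁/V₂ = 0.61918,
ln z₀ = (ln z₁ − r·ln z₂)/(1 − r) = (3.4012 − 0.61918×5.7991)/0.38082 = -0.4976 → z₀ = 0.6080 m
V₃ = V₁ · ln(z₃/z₀)/ln(z₁/z₀) = 13.3 × 6.5957/3.8988 = 22.4999 m/s

22.50 m/s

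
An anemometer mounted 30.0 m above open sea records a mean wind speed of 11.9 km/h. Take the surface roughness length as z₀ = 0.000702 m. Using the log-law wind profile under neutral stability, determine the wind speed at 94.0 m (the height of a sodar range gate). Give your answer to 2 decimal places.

Log law: V(z) ∝ ln(z/z₀), so V₂/V₁ = ln(z₂/z₀) / ln(z₁/z₀).
ln(94.0/0.000702) = 11.8049, ln(30.0/0.000702) = 10.6628
V₂ = 11.9 × 11.8049/10.6628 = 11.9 × 1.1071 = 13.1746 km/h

13.17 km/h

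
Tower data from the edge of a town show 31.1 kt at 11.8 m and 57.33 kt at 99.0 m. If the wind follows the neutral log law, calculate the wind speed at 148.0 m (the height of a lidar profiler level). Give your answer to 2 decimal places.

Log law: V ∝ ln(z/z₀). From the pair, with r = V₁/V₂ = 0.54247,
ln z₀ = (ln z₁ − r·ln z₂)/(1 − r) = (2.4681 − 0.54247×4.5951)/0.45753 = -0.0538 → z₀ = 0.9476 m
V₃ = V₁ · ln(z₃/z₀)/ln(z₁/z₀) = 31.1 × 5.0510/2.5219 = 62.2885 kt

62.29 kt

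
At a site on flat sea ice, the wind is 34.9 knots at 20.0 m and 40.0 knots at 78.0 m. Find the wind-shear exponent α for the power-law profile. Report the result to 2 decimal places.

Power law: V₂/V₁ = (z₂/z₁)^α ⇒ α = ln(V₂/V₁) / ln(z₂/z₁)
α = ln(40.0/34.9) / ln(78.0/20.0) = ln(1.1461) / ln(3.9000)
  = 0.13639 / 1.36098 = 0.10022

α ≈ 0.10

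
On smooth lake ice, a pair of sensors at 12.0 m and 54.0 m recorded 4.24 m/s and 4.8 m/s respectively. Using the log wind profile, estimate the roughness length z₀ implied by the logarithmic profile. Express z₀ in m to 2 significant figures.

Log law: V(z) ∝ ln(z/z₀). With r = V₁/V₂ = 4.24/4.8 = 0.88333,
r · ln(z₂/z₀) = ln(z₁/z₀) ⇒ ln z₀ = (ln z₁ − r·ln z₂)/(1 − r)
ln z₀ = (2.48491 − 0.88333×3.98898) / 0.11667 = -8.9031
z₀ = exp(-8.9031) = 0.0001360 m

z₀ ≈ 0.00014 m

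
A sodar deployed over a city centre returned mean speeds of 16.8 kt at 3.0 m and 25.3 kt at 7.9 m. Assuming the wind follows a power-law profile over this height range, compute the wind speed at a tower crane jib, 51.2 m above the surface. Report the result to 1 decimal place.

First find α: α = ln(V₂/V₁)/ln(z₂/z₁) = ln(25.3/16.8)/ln(7.9/3.0) = 0.40943/0.96825 = 0.4229
Extrapolate from 7.9 m to 51.2 m: V₃ = 25.3 × (51.2/7.9)^0.4229 = 25.3 × 2.2040 = 55.7602 kt

55.8 kt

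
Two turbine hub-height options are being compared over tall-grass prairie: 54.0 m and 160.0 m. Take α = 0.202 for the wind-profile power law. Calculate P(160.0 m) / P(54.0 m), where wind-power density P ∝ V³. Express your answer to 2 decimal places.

Speed ratio: V_B/V_A = (z_B/z_A)^α = (160.0/54.0)^0.202 = (2.9630)^0.202 = 1.24534
Power-density ratio: P_B/P_A = (V_B/V_A)³ = (1.24534)³ = 1.93137

1.93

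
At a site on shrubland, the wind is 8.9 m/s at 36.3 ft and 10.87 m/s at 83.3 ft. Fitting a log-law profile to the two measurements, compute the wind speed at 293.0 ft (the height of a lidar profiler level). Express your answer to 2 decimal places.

13.85 m/s

Log law: V ∝ ln(z/z₀). From the pair, with r = V₁/V₂ = 0.81877,
ln z₀ = (ln z₁ − r·ln z₂)/(1 − r) = (3.5918 − 0.81877×4.4224)/0.18123 = -0.1608 → z₀ = 0.8515 ft
V₃ = V₁ · ln(z₃/z₀)/ln(z₁/z₀) = 8.9 × 5.8410/3.7526 = 13.8529 m/s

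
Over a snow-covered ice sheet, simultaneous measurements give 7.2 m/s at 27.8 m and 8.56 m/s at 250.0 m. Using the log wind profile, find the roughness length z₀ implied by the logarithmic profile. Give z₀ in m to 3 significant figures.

Log law: V(z) ∝ ln(z/z₀). With r = V₁/V₂ = 7.2/8.56 = 0.84112,
r · ln(z₂/z₀) = ln(z₁/z₀) ⇒ ln z₀ = (ln z₁ − r·ln z₂)/(1 − r)
ln z₀ = (3.32504 − 0.84112×5.52146) / 0.15888 = -8.3031
z₀ = exp(-8.3031) = 0.0002477 m

z₀ ≈ 0.000248 m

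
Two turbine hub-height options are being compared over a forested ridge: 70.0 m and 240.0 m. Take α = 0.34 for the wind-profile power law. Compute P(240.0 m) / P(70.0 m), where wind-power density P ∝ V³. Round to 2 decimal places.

Speed ratio: V_B/V_A = (z_B/z_A)^α = (240.0/70.0)^0.34 = (3.4286)^0.34 = 1.52033
Power-density ratio: P_B/P_A = (V_B/V_A)³ = (1.52033)³ = 3.51411

3.51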